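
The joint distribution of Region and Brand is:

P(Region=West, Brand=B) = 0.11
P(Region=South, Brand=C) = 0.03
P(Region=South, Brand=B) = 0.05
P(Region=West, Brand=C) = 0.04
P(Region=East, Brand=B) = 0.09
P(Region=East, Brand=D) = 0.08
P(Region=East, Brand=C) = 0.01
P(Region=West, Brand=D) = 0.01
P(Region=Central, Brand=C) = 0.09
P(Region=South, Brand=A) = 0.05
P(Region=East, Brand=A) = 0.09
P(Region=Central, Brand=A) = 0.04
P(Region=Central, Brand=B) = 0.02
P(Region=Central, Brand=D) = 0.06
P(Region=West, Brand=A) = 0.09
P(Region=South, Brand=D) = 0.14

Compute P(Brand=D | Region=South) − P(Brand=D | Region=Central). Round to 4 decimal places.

0.2328

P(Region=South) = 0.05 + 0.05 + 0.03 + 0.14 = 0.27; P(Brand=D | Region=South) = 0.14/0.27 = 0.51852.
P(Region=Central) = 0.04 + 0.02 + 0.09 + 0.06 = 0.21; P(Brand=D | Region=Central) = 0.06/0.21 = 0.28571.
Difference = 0.2328.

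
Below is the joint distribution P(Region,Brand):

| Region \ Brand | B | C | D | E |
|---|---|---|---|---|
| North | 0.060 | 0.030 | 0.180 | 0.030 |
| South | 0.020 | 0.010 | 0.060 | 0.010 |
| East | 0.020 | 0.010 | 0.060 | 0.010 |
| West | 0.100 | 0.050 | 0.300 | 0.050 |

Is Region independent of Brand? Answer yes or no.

yes

Every cell satisfies P(Region,Brand) = P(Region)·P(Brand). For instance P(Region=West) = 0.500, P(Brand=E) = 0.100, and 0.500×0.100 = 0.050 matches the joint entry. So Region and Brand are independent.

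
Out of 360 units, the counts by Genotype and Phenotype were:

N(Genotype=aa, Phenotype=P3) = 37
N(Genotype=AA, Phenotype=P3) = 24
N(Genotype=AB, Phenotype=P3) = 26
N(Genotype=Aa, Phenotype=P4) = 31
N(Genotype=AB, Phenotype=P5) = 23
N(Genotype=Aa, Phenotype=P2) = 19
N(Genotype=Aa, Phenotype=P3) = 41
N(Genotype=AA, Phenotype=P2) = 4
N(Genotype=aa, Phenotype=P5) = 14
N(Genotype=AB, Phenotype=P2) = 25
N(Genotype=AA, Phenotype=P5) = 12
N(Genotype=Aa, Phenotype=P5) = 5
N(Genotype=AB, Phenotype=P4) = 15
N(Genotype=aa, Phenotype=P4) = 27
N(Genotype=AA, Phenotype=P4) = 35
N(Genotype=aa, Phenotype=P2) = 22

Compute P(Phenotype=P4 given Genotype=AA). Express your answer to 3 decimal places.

Total with Genotype=AA: 4 + 24 + 35 + 12 = 75.
P(Phenotype=P4 | Genotype=AA) = 35/75 = 0.467.

0.467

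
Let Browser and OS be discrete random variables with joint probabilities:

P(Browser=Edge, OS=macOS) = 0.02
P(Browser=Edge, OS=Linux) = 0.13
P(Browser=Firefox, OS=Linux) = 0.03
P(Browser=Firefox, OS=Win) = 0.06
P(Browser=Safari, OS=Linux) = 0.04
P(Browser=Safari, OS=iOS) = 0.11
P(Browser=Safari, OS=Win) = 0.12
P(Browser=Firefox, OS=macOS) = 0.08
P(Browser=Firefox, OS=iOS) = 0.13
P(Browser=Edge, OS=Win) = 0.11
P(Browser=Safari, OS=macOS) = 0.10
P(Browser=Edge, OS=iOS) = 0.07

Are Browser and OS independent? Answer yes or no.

no

P(Browser=Edge) = 0.33 and P(OS=Linux) = 0.20, so their product is 0.0660, but P(Browser=Edge, OS=Linux) = 0.13. Since these differ, Browser and OS are not independent.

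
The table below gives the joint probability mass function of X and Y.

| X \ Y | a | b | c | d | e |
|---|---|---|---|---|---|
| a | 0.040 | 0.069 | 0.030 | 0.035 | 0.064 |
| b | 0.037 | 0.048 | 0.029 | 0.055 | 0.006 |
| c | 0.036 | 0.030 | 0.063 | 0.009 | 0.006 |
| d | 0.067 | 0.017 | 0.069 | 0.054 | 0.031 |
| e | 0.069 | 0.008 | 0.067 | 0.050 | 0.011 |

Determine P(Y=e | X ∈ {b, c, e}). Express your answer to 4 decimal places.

0.0439

P(X=b) = 0.037 + 0.048 + 0.029 + 0.055 + 0.006 = 0.175.
P(X=c) = 0.036 + 0.030 + 0.063 + 0.009 + 0.006 = 0.144.
P(X=e) = 0.069 + 0.008 + 0.067 + 0.050 + 0.011 = 0.205.
P(X ∈ {b, c, e}) = 0.175 + 0.144 + 0.205 = 0.524; P(Y=e, X ∈ {b, c, e}) = 0.006 + 0.006 + 0.011 = 0.023.
P(Y=e | X ∈ {b, c, e}) = 0.023/0.524 = 0.0439.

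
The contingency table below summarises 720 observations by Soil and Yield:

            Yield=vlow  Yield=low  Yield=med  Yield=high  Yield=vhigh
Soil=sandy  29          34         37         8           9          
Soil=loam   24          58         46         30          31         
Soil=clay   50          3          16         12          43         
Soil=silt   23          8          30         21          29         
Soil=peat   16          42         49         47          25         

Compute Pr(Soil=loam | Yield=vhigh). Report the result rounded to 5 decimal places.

0.22628

Total with Yield=vhigh: 9 + 31 + 43 + 29 + 25 = 137.
P(Soil=loam | Yield=vhigh) = 31/137 = 0.22628.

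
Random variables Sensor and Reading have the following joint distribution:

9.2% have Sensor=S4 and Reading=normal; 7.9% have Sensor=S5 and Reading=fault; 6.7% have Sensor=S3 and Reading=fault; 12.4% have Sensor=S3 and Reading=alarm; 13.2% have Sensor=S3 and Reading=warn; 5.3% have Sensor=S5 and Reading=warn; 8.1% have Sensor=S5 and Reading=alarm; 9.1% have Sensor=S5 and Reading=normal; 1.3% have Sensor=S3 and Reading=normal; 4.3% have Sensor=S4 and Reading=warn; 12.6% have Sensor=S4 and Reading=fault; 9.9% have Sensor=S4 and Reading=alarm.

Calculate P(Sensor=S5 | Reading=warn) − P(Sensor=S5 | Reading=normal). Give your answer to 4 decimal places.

P(Reading=warn) = 0.132 + 0.043 + 0.053 = 0.228; P(Sensor=S5 | Reading=warn) = 0.053/0.228 = 0.23246.
P(Reading=normal) = 0.013 + 0.092 + 0.091 = 0.196; P(Sensor=S5 | Reading=normal) = 0.091/0.196 = 0.46429.
Difference = -0.2318.

-0.2318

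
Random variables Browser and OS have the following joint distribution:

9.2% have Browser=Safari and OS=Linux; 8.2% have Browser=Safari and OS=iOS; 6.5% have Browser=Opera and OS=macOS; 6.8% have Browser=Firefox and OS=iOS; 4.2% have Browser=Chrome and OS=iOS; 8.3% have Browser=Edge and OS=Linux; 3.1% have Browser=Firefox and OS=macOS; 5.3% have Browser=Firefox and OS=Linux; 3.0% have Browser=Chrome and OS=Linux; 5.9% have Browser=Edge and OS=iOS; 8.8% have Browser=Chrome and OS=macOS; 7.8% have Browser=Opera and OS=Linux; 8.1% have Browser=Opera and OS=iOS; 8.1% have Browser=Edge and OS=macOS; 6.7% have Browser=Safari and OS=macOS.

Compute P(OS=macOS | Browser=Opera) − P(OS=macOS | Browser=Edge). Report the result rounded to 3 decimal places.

P(Browser=Opera) = 0.065 + 0.078 + 0.081 = 0.224; P(OS=macOS | Browser=Opera) = 0.065/0.224 = 0.2902.
P(Browser=Edge) = 0.081 + 0.083 + 0.059 = 0.223; P(OS=macOS | Browser=Edge) = 0.081/0.223 = 0.3632.
Difference = -0.073.

-0.073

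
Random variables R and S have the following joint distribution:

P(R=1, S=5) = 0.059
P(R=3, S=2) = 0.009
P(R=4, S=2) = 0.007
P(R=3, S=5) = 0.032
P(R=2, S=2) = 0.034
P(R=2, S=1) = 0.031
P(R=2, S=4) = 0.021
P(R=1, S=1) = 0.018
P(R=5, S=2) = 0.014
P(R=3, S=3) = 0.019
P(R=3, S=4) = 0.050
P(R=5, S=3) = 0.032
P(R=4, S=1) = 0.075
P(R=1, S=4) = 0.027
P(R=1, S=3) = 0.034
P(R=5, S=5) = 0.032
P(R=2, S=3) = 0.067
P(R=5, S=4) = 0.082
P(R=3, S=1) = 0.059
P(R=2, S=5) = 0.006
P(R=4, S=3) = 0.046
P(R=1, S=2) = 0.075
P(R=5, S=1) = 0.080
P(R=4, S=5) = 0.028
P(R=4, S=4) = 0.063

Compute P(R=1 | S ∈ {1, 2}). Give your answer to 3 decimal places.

P(S=1) = 0.018 + 0.031 + 0.059 + 0.075 + 0.080 = 0.263.
P(S=2) = 0.075 + 0.034 + 0.009 + 0.007 + 0.014 = 0.139.
P(S ∈ {1, 2}) = 0.263 + 0.139 = 0.402; P(R=1, S ∈ {1, 2}) = 0.018 + 0.075 = 0.093.
P(R=1 | S ∈ {1, 2}) = 0.093/0.402 = 0.231.

0.231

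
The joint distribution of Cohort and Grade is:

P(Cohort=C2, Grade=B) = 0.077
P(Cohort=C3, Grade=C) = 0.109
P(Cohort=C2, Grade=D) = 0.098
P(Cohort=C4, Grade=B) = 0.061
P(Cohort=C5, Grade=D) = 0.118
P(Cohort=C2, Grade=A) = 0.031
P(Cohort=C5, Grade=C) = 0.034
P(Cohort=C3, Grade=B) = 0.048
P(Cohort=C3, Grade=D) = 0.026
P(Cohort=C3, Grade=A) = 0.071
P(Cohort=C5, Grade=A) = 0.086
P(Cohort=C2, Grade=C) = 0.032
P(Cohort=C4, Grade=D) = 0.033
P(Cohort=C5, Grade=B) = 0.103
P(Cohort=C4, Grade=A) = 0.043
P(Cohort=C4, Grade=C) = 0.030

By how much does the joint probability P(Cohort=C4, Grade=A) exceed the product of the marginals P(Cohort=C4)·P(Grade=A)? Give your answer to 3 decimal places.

P(Cohort=C4) = 0.043 + 0.061 + 0.030 + 0.033 = 0.167.
P(Grade=A) = 0.031 + 0.071 + 0.043 + 0.086 = 0.231.
P(Cohort=C4, Grade=A) − P(Cohort=C4)P(Grade=A) = 0.043 − 0.167×0.231 = 0.004.

0.004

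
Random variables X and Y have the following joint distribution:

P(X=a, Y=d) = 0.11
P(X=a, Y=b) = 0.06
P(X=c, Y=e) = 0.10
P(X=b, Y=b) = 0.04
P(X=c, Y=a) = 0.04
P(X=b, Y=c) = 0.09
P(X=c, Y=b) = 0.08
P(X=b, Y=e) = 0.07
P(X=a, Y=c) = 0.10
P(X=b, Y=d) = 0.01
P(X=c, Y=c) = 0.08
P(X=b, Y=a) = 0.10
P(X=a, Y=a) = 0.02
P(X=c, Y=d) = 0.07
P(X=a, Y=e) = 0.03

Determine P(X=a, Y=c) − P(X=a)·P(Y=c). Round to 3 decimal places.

0.014

P(X=a) = 0.02 + 0.06 + 0.10 + 0.11 + 0.03 = 0.32.
P(Y=c) = 0.10 + 0.09 + 0.08 = 0.27.
P(X=a, Y=c) − P(X=a)P(Y=c) = 0.10 − 0.32×0.27 = 0.014.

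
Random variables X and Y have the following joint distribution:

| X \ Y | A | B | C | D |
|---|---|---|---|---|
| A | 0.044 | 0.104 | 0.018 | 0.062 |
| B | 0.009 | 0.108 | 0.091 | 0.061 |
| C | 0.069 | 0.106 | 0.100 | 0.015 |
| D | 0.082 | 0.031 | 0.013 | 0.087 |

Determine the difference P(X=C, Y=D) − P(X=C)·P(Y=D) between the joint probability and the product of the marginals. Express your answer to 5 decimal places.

P(X=C) = 0.069 + 0.106 + 0.100 + 0.015 = 0.290.
P(Y=D) = 0.062 + 0.061 + 0.015 + 0.087 = 0.225.
P(X=C, Y=D) − P(X=C)P(Y=D) = 0.015 − 0.290×0.225 = -0.05025.

-0.05025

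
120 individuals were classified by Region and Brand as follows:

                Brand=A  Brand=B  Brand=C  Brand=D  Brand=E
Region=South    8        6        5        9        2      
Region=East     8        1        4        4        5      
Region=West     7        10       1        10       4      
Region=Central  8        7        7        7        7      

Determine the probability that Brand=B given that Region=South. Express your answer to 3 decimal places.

0.200

Total with Region=South: 8 + 6 + 5 + 9 + 2 = 30.
P(Brand=B | Region=South) = 6/30 = 0.200.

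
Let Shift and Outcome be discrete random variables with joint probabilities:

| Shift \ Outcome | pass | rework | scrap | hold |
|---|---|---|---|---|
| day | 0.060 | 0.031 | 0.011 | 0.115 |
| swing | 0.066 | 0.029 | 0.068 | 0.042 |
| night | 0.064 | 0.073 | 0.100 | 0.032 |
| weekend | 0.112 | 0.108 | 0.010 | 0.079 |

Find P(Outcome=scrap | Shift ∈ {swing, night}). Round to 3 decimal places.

P(Shift=swing) = 0.066 + 0.029 + 0.068 + 0.042 = 0.205.
P(Shift=night) = 0.064 + 0.073 + 0.100 + 0.032 = 0.269.
P(Shift ∈ {swing, night}) = 0.205 + 0.269 = 0.474; P(Outcome=scrap, Shift ∈ {swing, night}) = 0.068 + 0.100 = 0.168.
P(Outcome=scrap | Shift ∈ {swing, night}) = 0.168/0.474 = 0.354.

0.354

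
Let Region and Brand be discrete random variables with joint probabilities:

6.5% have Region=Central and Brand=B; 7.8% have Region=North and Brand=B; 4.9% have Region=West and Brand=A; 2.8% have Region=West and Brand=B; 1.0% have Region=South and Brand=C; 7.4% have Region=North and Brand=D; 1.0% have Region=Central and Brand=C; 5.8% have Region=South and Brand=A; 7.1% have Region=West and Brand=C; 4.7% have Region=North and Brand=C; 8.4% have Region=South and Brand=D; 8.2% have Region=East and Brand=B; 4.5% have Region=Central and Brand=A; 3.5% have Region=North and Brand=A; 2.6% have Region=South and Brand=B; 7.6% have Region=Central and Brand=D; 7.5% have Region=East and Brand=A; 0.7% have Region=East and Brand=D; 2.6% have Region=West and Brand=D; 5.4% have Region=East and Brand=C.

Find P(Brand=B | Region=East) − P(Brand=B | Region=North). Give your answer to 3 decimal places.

P(Region=East) = 0.075 + 0.082 + 0.054 + 0.007 = 0.218; P(Brand=B | Region=East) = 0.082/0.218 = 0.3761.
P(Region=North) = 0.035 + 0.078 + 0.047 + 0.074 = 0.234; P(Brand=B | Region=North) = 0.078/0.234 = 0.3333.
Difference = 0.043.

0.043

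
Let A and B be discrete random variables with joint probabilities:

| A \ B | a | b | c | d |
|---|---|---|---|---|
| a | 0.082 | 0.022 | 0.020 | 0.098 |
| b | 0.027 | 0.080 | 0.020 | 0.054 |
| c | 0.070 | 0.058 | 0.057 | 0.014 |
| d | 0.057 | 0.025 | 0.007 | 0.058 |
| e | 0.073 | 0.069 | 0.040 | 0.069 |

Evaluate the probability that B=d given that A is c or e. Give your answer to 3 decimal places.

0.184

P(A=c) = 0.070 + 0.058 + 0.057 + 0.014 = 0.199.
P(A=e) = 0.073 + 0.069 + 0.040 + 0.069 = 0.251.
P(A ∈ {c, e}) = 0.199 + 0.251 = 0.450; P(B=d, A ∈ {c, e}) = 0.014 + 0.069 = 0.083.
P(B=d | A ∈ {c, e}) = 0.083/0.450 = 0.184.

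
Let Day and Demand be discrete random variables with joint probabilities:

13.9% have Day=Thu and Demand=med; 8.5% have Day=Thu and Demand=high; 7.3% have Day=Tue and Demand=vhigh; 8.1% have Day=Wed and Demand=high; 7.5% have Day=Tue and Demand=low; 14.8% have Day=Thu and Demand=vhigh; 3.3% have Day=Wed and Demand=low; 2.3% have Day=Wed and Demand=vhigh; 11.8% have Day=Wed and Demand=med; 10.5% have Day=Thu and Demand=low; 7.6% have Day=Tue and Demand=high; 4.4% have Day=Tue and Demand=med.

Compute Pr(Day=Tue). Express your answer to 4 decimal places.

0.2680

P(Day=Tue) = 0.075 + 0.044 + 0.076 + 0.073 = 0.268.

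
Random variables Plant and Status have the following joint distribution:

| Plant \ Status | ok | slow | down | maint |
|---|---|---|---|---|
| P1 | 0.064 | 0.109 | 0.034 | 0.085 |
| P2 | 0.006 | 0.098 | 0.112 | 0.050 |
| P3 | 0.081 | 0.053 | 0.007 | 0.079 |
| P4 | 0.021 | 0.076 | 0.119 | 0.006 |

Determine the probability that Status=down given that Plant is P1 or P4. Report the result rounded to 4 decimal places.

0.2977

P(Plant=P1) = 0.064 + 0.109 + 0.034 + 0.085 = 0.292.
P(Plant=P4) = 0.021 + 0.076 + 0.119 + 0.006 = 0.222.
P(Plant ∈ {P1, P4}) = 0.292 + 0.222 = 0.514; P(Status=down, Plant ∈ {P1, P4}) = 0.034 + 0.119 = 0.153.
P(Status=down | Plant ∈ {P1, P4}) = 0.153/0.514 = 0.2977.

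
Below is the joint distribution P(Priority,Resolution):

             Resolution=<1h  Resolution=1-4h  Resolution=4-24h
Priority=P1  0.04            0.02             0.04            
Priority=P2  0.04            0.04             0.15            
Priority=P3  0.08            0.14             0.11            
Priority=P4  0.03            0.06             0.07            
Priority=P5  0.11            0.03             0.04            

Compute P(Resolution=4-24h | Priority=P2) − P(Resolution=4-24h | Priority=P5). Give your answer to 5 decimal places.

0.42995

P(Priority=P2) = 0.04 + 0.04 + 0.15 = 0.23; P(Resolution=4-24h | Priority=P2) = 0.15/0.23 = 0.652174.
P(Priority=P5) = 0.11 + 0.03 + 0.04 = 0.18; P(Resolution=4-24h | Priority=P5) = 0.04/0.18 = 0.222222.
Difference = 0.42995.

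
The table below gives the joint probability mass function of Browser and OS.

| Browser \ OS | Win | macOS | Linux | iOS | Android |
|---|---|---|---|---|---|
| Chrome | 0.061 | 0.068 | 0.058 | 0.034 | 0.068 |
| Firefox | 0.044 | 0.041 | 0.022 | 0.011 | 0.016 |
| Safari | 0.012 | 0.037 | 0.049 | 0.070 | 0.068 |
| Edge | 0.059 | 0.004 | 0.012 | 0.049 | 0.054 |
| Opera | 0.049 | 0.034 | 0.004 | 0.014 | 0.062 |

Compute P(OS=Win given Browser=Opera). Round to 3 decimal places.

P(Browser=Opera) = 0.049 + 0.034 + 0.004 + 0.014 + 0.062 = 0.163.
P(OS=Win | Browser=Opera) = 0.049/0.163 = 0.301.

0.301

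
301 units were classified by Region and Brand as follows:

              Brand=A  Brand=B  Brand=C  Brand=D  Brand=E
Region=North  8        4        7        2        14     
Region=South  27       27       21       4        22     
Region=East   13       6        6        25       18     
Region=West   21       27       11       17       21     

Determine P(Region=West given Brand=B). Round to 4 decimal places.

0.4219

Total with Brand=B: 4 + 27 + 6 + 27 = 64.
P(Region=West | Brand=B) = 27/64 = 0.4219.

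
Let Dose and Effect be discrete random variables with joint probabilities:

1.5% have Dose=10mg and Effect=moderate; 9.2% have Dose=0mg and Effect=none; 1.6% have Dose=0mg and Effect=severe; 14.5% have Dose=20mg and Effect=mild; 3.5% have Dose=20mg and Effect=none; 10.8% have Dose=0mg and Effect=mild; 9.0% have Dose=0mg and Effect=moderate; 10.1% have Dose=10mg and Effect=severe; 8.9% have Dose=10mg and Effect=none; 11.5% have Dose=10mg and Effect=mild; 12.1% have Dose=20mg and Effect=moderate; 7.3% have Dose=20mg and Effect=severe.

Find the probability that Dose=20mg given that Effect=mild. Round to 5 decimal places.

P(Effect=mild) = 0.108 + 0.115 + 0.145 = 0.368.
P(Dose=20mg | Effect=mild) = 0.145/0.368 = 0.39402.

0.39402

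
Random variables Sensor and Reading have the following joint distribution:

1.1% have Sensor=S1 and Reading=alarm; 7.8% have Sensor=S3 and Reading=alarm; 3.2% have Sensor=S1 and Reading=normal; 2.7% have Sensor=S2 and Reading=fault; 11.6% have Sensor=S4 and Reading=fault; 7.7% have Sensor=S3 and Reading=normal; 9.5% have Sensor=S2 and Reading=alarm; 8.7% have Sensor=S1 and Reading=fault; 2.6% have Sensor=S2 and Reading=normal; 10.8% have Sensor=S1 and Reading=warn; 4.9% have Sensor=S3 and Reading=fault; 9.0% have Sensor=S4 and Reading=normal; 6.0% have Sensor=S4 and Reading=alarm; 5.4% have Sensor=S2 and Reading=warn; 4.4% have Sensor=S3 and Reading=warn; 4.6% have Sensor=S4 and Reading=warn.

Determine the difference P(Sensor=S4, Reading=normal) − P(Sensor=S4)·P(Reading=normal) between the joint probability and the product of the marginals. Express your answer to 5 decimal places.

0.01980

P(Sensor=S4) = 0.090 + 0.046 + 0.060 + 0.116 = 0.312.
P(Reading=normal) = 0.032 + 0.026 + 0.077 + 0.090 = 0.225.
P(Sensor=S4, Reading=normal) − P(Sensor=S4)P(Reading=normal) = 0.090 − 0.312×0.225 = 0.01980.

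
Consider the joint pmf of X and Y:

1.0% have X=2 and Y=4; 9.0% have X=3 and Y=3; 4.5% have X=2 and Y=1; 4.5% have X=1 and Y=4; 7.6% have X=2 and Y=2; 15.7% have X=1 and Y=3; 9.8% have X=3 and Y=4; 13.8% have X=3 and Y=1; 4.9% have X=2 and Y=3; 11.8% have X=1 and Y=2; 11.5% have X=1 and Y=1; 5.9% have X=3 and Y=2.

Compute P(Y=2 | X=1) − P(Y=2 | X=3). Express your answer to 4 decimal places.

0.1180

P(X=1) = 0.115 + 0.118 + 0.157 + 0.045 = 0.435; P(Y=2 | X=1) = 0.118/0.435 = 0.27126.
P(X=3) = 0.138 + 0.059 + 0.090 + 0.098 = 0.385; P(Y=2 | X=3) = 0.059/0.385 = 0.15325.
Difference = 0.1180.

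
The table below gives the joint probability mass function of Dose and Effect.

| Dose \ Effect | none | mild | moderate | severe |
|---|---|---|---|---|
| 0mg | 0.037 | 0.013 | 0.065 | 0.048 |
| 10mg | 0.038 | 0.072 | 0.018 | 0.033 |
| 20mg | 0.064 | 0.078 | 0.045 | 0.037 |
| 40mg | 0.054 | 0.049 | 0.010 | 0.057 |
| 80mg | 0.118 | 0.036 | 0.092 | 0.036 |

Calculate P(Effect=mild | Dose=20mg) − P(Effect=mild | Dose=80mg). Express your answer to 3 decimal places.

0.221

P(Dose=20mg) = 0.064 + 0.078 + 0.045 + 0.037 = 0.224; P(Effect=mild | Dose=20mg) = 0.078/0.224 = 0.3482.
P(Dose=80mg) = 0.118 + 0.036 + 0.092 + 0.036 = 0.282; P(Effect=mild | Dose=80mg) = 0.036/0.282 = 0.1277.
Difference = 0.221.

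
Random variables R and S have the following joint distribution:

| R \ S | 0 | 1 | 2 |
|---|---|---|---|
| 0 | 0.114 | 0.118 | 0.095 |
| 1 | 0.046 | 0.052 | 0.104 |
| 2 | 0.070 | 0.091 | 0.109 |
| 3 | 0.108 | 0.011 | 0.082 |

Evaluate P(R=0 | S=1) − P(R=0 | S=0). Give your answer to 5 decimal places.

0.09655

P(S=1) = 0.118 + 0.052 + 0.091 + 0.011 = 0.272; P(R=0 | S=1) = 0.118/0.272 = 0.433824.
P(S=0) = 0.114 + 0.046 + 0.070 + 0.108 = 0.338; P(R=0 | S=0) = 0.114/0.338 = 0.337278.
Difference = 0.09655.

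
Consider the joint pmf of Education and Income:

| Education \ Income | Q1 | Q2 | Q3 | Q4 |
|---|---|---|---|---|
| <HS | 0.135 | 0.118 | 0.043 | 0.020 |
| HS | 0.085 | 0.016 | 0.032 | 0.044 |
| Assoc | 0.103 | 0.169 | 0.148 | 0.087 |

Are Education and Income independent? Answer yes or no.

no

P(Education=Assoc) = 0.507 and P(Income=Q1) = 0.323, so their product is 0.16376, but P(Education=Assoc, Income=Q1) = 0.103. Since these differ, Education and Income are not independent.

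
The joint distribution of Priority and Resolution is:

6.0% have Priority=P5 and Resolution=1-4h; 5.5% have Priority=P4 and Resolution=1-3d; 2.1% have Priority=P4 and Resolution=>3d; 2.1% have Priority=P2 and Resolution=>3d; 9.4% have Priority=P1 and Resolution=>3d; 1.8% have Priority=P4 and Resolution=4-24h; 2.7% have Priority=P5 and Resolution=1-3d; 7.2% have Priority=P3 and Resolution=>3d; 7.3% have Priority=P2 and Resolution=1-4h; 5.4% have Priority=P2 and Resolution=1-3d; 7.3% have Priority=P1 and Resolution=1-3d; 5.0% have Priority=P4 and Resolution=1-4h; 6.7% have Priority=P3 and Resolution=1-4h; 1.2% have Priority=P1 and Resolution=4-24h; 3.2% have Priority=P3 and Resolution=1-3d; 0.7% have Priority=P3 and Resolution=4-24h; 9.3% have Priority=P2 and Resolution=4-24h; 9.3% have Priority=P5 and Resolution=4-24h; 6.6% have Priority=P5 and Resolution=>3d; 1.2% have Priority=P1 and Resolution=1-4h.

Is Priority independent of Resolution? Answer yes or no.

P(Priority=P2) = 0.241 and P(Resolution=>3d) = 0.274, so their product is 0.06603, but P(Priority=P2, Resolution=>3d) = 0.021. Since these differ, Priority and Resolution are not independent.

no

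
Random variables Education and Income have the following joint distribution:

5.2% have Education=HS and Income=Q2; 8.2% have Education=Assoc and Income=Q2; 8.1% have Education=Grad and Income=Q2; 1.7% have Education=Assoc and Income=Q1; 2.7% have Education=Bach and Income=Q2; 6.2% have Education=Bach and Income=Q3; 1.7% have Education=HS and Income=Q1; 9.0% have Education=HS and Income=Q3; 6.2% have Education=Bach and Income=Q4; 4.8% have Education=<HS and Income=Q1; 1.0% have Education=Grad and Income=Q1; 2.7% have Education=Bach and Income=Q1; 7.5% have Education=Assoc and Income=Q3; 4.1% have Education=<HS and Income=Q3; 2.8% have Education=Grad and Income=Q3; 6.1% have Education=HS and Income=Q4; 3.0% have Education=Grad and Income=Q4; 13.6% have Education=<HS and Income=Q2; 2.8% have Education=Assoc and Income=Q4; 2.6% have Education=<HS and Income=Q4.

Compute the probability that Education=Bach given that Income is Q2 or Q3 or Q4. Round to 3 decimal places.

P(Income=Q2) = 0.136 + 0.052 + 0.082 + 0.027 + 0.081 = 0.378.
P(Income=Q3) = 0.041 + 0.090 + 0.075 + 0.062 + 0.028 = 0.296.
P(Income=Q4) = 0.026 + 0.061 + 0.028 + 0.062 + 0.030 = 0.207.
P(Income ∈ {Q2, Q3, Q4}) = 0.378 + 0.296 + 0.207 = 0.881; P(Education=Bach, Income ∈ {Q2, Q3, Q4}) = 0.027 + 0.062 + 0.062 = 0.151.
P(Education=Bach | Income ∈ {Q2, Q3, Q4}) = 0.151/0.881 = 0.171.

0.171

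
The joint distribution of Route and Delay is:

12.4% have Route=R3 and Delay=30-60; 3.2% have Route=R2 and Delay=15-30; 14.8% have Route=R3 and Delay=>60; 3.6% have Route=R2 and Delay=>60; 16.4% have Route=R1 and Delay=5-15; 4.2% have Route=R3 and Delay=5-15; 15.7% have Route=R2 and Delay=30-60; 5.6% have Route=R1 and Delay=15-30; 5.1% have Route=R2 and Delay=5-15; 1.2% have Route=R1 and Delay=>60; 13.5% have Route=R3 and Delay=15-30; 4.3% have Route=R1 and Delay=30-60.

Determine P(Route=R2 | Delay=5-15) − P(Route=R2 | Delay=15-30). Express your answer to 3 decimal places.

P(Delay=5-15) = 0.164 + 0.051 + 0.042 = 0.257; P(Route=R2 | Delay=5-15) = 0.051/0.257 = 0.1984.
P(Delay=15-30) = 0.056 + 0.032 + 0.135 = 0.223; P(Route=R2 | Delay=15-30) = 0.032/0.223 = 0.1435.
Difference = 0.055.

0.055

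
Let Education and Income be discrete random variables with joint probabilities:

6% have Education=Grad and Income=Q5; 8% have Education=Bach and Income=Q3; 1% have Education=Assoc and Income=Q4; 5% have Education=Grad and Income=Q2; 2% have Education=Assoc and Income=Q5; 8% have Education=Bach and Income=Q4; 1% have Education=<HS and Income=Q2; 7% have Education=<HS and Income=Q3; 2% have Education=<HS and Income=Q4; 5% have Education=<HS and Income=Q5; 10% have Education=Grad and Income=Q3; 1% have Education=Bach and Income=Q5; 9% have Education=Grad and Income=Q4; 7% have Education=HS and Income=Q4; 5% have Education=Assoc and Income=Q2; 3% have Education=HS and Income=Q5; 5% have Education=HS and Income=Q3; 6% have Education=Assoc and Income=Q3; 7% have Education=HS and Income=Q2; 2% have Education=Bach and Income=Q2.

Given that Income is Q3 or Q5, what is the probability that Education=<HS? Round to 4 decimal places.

0.2264

P(Income=Q3) = 0.07 + 0.05 + 0.06 + 0.08 + 0.10 = 0.36.
P(Income=Q5) = 0.05 + 0.03 + 0.02 + 0.01 + 0.06 = 0.17.
P(Income ∈ {Q3, Q5}) = 0.36 + 0.17 = 0.53; P(Education=<HS, Income ∈ {Q3, Q5}) = 0.07 + 0.05 = 0.12.
P(Education=<HS | Income ∈ {Q3, Q5}) = 0.12/0.53 = 0.2264.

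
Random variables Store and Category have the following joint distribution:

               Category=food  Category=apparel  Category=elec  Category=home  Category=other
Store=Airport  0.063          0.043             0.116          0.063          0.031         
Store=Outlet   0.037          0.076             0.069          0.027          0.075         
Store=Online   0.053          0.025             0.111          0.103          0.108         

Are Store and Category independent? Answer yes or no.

P(Store=Airport) = 0.316 and P(Category=other) = 0.214, so their product is 0.06762, but P(Store=Airport, Category=other) = 0.031. Since these differ, Store and Category are not independent.

no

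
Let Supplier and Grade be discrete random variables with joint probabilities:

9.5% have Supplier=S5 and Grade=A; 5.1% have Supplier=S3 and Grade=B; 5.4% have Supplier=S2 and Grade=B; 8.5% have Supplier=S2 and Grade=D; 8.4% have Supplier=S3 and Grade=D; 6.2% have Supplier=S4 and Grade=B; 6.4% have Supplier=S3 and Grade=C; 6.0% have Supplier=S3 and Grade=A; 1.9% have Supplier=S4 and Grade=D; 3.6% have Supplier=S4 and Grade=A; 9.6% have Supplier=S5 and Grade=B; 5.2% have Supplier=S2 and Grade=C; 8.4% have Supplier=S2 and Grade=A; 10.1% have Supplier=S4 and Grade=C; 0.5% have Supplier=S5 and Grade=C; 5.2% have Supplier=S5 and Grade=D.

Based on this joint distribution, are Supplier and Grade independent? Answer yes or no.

P(Supplier=S4) = 0.218 and P(Grade=C) = 0.222, so their product is 0.04840, but P(Supplier=S4, Grade=C) = 0.101. Since these differ, Supplier and Grade are not independent.

no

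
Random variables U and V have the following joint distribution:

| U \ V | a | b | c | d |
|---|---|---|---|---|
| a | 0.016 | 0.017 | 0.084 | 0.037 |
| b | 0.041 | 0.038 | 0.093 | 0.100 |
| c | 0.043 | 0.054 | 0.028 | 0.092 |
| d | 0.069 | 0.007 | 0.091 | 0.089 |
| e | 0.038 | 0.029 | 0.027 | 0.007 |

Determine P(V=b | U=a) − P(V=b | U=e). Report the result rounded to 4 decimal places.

-0.1767

P(U=a) = 0.016 + 0.017 + 0.084 + 0.037 = 0.154; P(V=b | U=a) = 0.017/0.154 = 0.11039.
P(U=e) = 0.038 + 0.029 + 0.027 + 0.007 = 0.101; P(V=b | U=e) = 0.029/0.101 = 0.28713.
Difference = -0.1767.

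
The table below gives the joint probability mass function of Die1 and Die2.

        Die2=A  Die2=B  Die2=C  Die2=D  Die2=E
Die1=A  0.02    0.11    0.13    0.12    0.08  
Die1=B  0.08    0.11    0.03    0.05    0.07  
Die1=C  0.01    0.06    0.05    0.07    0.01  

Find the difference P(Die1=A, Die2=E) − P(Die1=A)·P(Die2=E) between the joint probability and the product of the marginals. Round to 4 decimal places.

0.0064

P(Die1=A) = 0.02 + 0.11 + 0.13 + 0.12 + 0.08 = 0.46.
P(Die2=E) = 0.08 + 0.07 + 0.01 = 0.16.
P(Die1=A, Die2=E) − P(Die1=A)P(Die2=E) = 0.08 − 0.46×0.16 = 0.0064.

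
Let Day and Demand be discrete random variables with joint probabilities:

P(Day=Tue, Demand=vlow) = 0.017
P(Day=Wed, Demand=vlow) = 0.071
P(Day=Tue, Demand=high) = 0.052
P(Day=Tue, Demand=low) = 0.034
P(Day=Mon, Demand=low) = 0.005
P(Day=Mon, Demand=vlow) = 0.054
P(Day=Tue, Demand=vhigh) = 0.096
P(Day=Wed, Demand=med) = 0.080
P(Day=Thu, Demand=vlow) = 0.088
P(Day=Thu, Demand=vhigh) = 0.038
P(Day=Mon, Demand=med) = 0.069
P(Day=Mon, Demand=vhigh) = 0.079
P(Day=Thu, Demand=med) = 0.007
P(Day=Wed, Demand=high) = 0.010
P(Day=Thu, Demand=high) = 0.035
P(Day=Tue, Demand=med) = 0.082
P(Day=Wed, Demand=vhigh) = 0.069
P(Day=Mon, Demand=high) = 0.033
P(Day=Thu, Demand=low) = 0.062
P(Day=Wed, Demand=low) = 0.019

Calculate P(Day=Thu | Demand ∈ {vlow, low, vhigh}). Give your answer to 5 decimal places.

P(Demand=vlow) = 0.054 + 0.017 + 0.071 + 0.088 = 0.230.
P(Demand=low) = 0.005 + 0.034 + 0.019 + 0.062 = 0.120.
P(Demand=vhigh) = 0.079 + 0.096 + 0.069 + 0.038 = 0.282.
P(Demand ∈ {vlow, low, vhigh}) = 0.230 + 0.120 + 0.282 = 0.632; P(Day=Thu, Demand ∈ {vlow, low, vhigh}) = 0.088 + 0.062 + 0.038 = 0.188.
P(Day=Thu | Demand ∈ {vlow, low, vhigh}) = 0.188/0.632 = 0.29747.

0.29747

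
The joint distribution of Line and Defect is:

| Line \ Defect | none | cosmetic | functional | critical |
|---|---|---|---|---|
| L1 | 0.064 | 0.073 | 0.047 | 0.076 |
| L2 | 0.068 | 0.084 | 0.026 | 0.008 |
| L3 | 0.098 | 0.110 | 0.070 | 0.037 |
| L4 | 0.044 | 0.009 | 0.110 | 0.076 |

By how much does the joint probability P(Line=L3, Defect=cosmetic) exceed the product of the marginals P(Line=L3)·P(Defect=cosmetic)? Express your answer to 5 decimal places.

0.02306

P(Line=L3) = 0.098 + 0.110 + 0.070 + 0.037 = 0.315.
P(Defect=cosmetic) = 0.073 + 0.084 + 0.110 + 0.009 = 0.276.
P(Line=L3, Defect=cosmetic) − P(Line=L3)P(Defect=cosmetic) = 0.110 − 0.315×0.276 = 0.02306.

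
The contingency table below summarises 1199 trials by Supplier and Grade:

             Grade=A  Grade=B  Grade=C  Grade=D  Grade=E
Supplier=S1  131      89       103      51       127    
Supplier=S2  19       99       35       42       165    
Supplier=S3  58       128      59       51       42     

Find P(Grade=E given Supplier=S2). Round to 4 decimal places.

Total with Supplier=S2: 19 + 99 + 35 + 42 + 165 = 360.
P(Grade=E | Supplier=S2) = 165/360 = 0.4583.

0.4583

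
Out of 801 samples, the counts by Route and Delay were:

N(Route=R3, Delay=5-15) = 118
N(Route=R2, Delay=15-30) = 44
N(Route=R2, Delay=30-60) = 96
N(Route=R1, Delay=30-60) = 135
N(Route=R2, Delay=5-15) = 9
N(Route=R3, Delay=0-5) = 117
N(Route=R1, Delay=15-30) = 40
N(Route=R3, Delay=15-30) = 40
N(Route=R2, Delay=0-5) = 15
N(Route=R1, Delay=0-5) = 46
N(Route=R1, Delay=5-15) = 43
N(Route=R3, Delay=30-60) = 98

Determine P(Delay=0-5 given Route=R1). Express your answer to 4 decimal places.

Total with Route=R1: 46 + 43 + 40 + 135 = 264.
P(Delay=0-5 | Route=R1) = 46/264 = 0.1742.

0.1742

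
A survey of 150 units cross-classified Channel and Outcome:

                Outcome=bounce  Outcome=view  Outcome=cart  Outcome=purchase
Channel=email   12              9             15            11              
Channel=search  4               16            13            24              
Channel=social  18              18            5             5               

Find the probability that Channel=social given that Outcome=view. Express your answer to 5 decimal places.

Total with Outcome=view: 9 + 16 + 18 = 43.
P(Channel=social | Outcome=view) = 18/43 = 0.41860.

0.41860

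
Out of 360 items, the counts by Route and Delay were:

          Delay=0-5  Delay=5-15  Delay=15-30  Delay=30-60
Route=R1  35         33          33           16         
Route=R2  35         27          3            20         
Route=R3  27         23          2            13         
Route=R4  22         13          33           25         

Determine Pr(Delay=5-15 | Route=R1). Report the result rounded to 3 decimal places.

0.282

Total with Route=R1: 35 + 33 + 33 + 16 = 117.
P(Delay=5-15 | Route=R1) = 33/117 = 0.282.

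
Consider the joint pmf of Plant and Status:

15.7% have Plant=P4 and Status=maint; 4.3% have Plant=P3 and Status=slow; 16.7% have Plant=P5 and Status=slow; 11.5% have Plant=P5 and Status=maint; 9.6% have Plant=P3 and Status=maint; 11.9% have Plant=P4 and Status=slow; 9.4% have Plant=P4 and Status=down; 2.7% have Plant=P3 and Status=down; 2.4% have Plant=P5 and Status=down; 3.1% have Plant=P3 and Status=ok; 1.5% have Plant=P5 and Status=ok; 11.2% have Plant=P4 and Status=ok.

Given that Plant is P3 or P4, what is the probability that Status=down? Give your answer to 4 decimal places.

P(Plant=P3) = 0.031 + 0.043 + 0.027 + 0.096 = 0.197.
P(Plant=P4) = 0.112 + 0.119 + 0.094 + 0.157 = 0.482.
P(Plant ∈ {P3, P4}) = 0.197 + 0.482 = 0.679; P(Status=down, Plant ∈ {P3, P4}) = 0.027 + 0.094 = 0.121.
P(Status=down | Plant ∈ {P3, P4}) = 0.121/0.679 = 0.1782.

0.1782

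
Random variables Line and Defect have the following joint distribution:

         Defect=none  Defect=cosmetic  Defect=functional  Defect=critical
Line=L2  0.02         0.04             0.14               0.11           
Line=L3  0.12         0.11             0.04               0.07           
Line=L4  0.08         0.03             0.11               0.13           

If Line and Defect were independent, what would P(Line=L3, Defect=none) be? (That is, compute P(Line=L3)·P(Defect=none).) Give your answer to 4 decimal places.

0.0748

P(Line=L3) = 0.12 + 0.11 + 0.04 + 0.07 = 0.34.
P(Defect=none) = 0.02 + 0.12 + 0.08 = 0.22.
Product: 0.34 × 0.22 = 0.0748.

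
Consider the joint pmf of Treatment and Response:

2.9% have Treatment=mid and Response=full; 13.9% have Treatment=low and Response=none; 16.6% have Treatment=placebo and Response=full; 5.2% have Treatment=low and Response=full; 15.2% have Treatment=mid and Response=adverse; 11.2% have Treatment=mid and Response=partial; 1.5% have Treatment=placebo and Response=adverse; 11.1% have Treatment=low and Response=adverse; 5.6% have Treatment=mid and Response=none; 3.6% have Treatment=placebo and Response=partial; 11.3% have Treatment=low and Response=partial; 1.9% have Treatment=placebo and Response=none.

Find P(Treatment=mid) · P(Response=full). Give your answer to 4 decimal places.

0.0862

P(Treatment=mid) = 0.056 + 0.112 + 0.029 + 0.152 = 0.349.
P(Response=full) = 0.166 + 0.052 + 0.029 = 0.247.
Product: 0.349 × 0.247 = 0.0862.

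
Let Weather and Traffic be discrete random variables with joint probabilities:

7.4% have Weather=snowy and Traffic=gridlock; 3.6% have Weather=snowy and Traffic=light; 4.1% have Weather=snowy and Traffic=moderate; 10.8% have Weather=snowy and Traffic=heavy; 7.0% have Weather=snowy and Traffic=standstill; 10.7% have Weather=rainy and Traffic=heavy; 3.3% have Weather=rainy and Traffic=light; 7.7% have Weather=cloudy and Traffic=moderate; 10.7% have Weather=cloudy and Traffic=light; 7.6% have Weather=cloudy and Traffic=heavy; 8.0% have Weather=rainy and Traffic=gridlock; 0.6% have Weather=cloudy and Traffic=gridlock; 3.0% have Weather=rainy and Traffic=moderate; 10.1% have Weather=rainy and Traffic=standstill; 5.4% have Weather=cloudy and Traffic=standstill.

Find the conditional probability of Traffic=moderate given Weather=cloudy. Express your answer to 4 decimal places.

0.2406

P(Weather=cloudy) = 0.107 + 0.077 + 0.076 + 0.006 + 0.054 = 0.320.
P(Traffic=moderate | Weather=cloudy) = 0.077/0.320 = 0.2406.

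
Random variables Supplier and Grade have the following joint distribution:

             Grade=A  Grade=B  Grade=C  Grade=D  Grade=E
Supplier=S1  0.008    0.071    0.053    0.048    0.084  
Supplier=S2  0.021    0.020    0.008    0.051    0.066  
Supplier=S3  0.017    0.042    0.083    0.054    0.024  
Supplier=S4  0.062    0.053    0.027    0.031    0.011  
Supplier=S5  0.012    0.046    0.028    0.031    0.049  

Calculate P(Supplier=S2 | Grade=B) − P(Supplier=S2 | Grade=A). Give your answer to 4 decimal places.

P(Grade=B) = 0.071 + 0.020 + 0.042 + 0.053 + 0.046 = 0.232; P(Supplier=S2 | Grade=B) = 0.020/0.232 = 0.08621.
P(Grade=A) = 0.008 + 0.021 + 0.017 + 0.062 + 0.012 = 0.120; P(Supplier=S2 | Grade=A) = 0.021/0.120 = 0.17500.
Difference = -0.0888.

-0.0888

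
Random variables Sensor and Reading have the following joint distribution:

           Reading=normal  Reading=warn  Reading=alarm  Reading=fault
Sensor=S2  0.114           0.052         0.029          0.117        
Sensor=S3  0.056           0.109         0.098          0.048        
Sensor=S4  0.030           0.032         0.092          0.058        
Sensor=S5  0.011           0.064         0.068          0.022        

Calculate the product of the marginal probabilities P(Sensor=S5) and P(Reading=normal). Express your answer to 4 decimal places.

0.0348

P(Sensor=S5) = 0.011 + 0.064 + 0.068 + 0.022 = 0.165.
P(Reading=normal) = 0.114 + 0.056 + 0.030 + 0.011 = 0.211.
Product: 0.165 × 0.211 = 0.0348.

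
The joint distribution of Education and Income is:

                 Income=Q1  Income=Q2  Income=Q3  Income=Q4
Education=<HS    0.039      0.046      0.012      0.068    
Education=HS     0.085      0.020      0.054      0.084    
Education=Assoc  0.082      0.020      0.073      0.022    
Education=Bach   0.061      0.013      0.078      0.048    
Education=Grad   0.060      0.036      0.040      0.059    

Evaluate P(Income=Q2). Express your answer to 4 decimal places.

0.1350

P(Income=Q2) = 0.046 + 0.020 + 0.020 + 0.013 + 0.036 = 0.135.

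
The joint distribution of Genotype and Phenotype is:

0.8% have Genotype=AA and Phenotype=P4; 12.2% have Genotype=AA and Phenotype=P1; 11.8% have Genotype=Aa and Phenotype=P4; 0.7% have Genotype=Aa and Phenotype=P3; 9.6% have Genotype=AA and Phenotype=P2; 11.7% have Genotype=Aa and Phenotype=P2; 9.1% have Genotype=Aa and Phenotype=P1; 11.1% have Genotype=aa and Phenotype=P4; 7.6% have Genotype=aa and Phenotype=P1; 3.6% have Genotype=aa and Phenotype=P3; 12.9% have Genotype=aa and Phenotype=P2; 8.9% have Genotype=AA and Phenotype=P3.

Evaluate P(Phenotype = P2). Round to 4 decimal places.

P(Phenotype=P2) = 0.096 + 0.117 + 0.129 = 0.342.

0.3420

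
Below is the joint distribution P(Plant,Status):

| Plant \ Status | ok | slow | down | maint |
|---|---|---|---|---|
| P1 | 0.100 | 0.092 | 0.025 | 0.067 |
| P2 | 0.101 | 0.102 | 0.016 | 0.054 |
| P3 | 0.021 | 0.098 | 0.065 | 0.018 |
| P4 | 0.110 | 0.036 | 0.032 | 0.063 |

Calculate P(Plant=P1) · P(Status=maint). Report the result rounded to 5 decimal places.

0.05737

P(Plant=P1) = 0.100 + 0.092 + 0.025 + 0.067 = 0.284.
P(Status=maint) = 0.067 + 0.054 + 0.018 + 0.063 = 0.202.
Product: 0.284 × 0.202 = 0.05737.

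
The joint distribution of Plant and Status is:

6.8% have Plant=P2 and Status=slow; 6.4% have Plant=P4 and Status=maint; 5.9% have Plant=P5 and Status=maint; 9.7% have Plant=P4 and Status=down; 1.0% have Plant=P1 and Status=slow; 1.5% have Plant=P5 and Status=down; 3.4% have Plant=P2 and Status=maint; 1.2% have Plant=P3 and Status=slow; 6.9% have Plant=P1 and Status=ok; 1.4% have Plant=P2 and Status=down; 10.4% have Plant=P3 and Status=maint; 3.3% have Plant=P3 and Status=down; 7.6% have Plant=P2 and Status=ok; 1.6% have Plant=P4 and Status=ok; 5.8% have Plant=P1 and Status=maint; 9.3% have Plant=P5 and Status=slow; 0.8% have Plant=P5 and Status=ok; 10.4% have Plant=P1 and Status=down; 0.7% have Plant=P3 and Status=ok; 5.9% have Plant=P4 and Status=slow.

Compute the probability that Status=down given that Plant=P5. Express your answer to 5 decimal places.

0.08571

P(Plant=P5) = 0.008 + 0.093 + 0.015 + 0.059 = 0.175.
P(Status=down | Plant=P5) = 0.015/0.175 = 0.08571.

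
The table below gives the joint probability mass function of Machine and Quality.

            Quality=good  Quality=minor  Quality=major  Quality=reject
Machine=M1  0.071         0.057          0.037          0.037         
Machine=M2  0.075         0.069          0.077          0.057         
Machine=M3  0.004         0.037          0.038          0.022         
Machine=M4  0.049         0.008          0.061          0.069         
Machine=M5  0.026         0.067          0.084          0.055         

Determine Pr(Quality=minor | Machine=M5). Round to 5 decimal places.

P(Machine=M5) = 0.026 + 0.067 + 0.084 + 0.055 = 0.232.
P(Quality=minor | Machine=M5) = 0.067/0.232 = 0.28879.

0.28879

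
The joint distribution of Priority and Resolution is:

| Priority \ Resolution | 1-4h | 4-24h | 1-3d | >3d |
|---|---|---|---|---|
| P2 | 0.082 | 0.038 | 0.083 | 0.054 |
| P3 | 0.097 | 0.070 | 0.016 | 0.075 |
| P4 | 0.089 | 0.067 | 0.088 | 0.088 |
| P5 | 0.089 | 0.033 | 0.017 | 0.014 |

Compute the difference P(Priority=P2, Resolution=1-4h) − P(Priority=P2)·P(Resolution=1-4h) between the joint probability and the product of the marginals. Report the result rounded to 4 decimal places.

-0.0097

P(Priority=P2) = 0.082 + 0.038 + 0.083 + 0.054 = 0.257.
P(Resolution=1-4h) = 0.082 + 0.097 + 0.089 + 0.089 = 0.357.
P(Priority=P2, Resolution=1-4h) − P(Priority=P2)P(Resolution=1-4h) = 0.082 − 0.257×0.357 = -0.0097.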